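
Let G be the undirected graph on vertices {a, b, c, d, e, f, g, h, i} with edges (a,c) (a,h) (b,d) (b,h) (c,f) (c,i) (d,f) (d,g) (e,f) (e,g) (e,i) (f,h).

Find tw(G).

A width-3 tree decomposition is:
Bags: B1 = {b, d, g, h}  B2 = {d, f, g, h}  B3 = {e, f, g, h}  B4 = {a, e, f, h}  B5 = {a, c, e, f}  B6 = {a, c, e, i}
Tree: B1–B2, B2–B3, B3–B4, B4–B5, B5–B6
Every bag has size at most 4, so the width is 4 − 1 = 3 and tw(G) ≤ 3. For the lower bound: the 4 vertex sets {b,d,g}, {h}, {f}, {a,c,e,i} are disjoint, each induces a connected subgraph, and every pair is joined by at least one edge of G. Contracting each set to a single vertex therefore yields K_{4} as a minor, and since treewidth is minor-monotone, tw(G) ≥ tw(K_{4}) = 3. Hence tw(G) = 3 exactly.

3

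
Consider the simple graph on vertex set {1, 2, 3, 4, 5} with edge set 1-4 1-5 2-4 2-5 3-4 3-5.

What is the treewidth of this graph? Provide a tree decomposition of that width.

Every bag has size at most 3, so the width is 3 − 1 = 2 and tw(G) ≤ 2. Since 4–3–5–1–4 is a cycle in G, G is not acyclic. Forests are exactly the graphs of treewidth ≤ 1, so tw(G) ≥ 2. Therefore the treewidth is 2.

Treewidth 2.
One such decomposition:
Bags: B1 = {3, 4, 5}  B2 = {1, 4, 5}  B3 = {2, 4, 5}
Tree: B1–B2, B2–B3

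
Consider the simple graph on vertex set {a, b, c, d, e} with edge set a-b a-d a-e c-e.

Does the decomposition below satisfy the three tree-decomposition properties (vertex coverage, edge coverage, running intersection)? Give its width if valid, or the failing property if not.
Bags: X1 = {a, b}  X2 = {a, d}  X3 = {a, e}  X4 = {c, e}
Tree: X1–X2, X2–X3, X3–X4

Yes; width 1.

Every vertex of G appears in some bag (union = {a, b, c, d, e}); every edge is covered by a bag; and for each vertex v the set of bags containing v is connected in the bag tree. The decomposition is therefore valid. The largest bag has 2 vertices, so the width is 1.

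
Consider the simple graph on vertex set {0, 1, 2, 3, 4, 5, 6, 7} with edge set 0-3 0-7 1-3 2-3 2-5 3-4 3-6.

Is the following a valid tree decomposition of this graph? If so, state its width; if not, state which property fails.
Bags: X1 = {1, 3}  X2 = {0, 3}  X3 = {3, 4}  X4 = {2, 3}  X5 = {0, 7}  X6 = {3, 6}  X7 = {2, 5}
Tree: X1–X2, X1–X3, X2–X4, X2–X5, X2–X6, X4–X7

Yes; width 1.

Vertex coverage: the bags together contain {0, 1, 2, 3, 4, 5, 6, 7}, the full vertex set. Edge coverage: each edge of G has both endpoints in at least one bag. Running intersection: for every vertex, the bags containing it form a connected subtree. All three properties hold, so this is a valid tree decomposition of width max|bag| − 1 = 1, and hence tw(G) ≤ 1.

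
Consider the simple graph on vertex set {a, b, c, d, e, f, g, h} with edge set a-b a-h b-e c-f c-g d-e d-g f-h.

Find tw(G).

2

A width-2 tree decomposition is:
Bags: B1 = {c, f, h}  B2 = {a, c, h}  B3 = {a, b, c}  B4 = {b, c, e}  B5 = {c, d, e}  B6 = {c, d, g}
Tree: B1–B2, B2–B3, B3–B4, B4–B5, B5–B6
Every bag has size at most 3, so the width is 3 − 1 = 2 and tw(G) ≤ 2. Since c–f–h–a–b–e–d–g–c is a cycle in G, G is not acyclic. Forests are exactly the graphs of treewidth ≤ 1, so tw(G) ≥ 2. The upper and lower bounds meet at 2, so that is the treewidth.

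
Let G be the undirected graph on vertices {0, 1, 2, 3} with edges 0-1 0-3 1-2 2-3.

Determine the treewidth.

A width-2 tree decomposition is:
Bags: B1 = {0, 2, 3}  B2 = {0, 1, 2}
Tree: B1–B2
The largest bag has 3 vertices, giving width 2; this decomposition certifies tw(G) ≤ 2. Since 0–3–2–1–0 is a cycle in G, G is not acyclic. Forests are exactly the graphs of treewidth ≤ 1, so tw(G) ≥ 2. The upper and lower bounds meet at 2, so that is the treewidth.

2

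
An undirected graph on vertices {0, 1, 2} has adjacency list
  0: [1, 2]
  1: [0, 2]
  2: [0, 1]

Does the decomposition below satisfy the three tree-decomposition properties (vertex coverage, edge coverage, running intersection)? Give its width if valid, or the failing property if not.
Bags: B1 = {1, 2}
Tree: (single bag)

A tree decomposition must satisfy three properties: every vertex lies in some bag; for every edge, both endpoints lie together in some bag; and for every vertex, the bags containing it form a connected subtree. Here vertex 0 appears in no bag, so the decomposition is invalid.

No — vertex 0 appears in no bag.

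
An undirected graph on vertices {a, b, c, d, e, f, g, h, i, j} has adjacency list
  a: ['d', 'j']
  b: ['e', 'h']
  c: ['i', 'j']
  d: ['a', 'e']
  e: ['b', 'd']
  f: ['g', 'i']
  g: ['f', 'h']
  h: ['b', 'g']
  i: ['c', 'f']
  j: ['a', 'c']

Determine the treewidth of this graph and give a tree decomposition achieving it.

Treewidth 2.
One optimal decomposition is:
Bags: B1 = {b, g, h}  B2 = {b, f, g}  B3 = {b, f, i}  B4 = {b, c, i}  B5 = {b, c, j}  B6 = {a, b, j}  B7 = {a, b, d}  B8 = {b, d, e}
Tree: B1–B2, B2–B3, B3–B4, B4–B5, B5–B6, B6–B7, B7–B8

Every bag has size at most 3, so the width is 3 − 1 = 2 and tw(G) ≤ 2. The edges b–h–g–f–i–c–j–a–d–e–b form a cycle, so G is not a tree and its treewidth is at least 2. Hence tw(G) = 2 exactly.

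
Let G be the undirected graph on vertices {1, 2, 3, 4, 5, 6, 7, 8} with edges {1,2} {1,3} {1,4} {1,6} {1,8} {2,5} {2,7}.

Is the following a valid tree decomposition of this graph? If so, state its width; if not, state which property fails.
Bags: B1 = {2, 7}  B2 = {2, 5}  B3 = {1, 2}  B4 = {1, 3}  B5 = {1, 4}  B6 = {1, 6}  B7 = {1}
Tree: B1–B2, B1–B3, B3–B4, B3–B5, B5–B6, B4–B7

No — vertex 8 appears in no bag.

A tree decomposition must satisfy three properties: every vertex lies in some bag; for every edge, both endpoints lie together in some bag; and for every vertex, the bags containing it form a connected subtree. Here vertex 8 appears in no bag, so the decomposition is invalid.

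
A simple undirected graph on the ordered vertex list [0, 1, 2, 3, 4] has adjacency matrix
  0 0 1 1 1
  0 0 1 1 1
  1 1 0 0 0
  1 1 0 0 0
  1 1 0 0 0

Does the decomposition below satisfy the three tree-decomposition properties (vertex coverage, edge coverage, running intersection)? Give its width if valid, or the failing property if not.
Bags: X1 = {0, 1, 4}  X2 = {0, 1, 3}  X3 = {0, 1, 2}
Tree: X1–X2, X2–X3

Yes; width 2.

Vertex coverage: the bags together contain {0, 1, 2, 3, 4}, the full vertex set. Edge coverage: each edge of G has both endpoints in at least one bag. Running intersection: for every vertex, the bags containing it form a connected subtree. All three properties hold, so this is a valid tree decomposition of width max|bag| − 1 = 2, and hence tw(G) ≤ 2.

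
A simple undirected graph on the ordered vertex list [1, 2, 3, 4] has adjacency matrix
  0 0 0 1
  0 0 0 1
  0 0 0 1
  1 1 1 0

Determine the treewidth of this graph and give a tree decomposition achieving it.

Treewidth 1.
One such decomposition:
Bags: B1 = {1, 4}  B2 = {3, 4}  B3 = {2, 4}
Tree: B1–B2, B1–B3

Each bag holds 2 vertices, so the decomposition has width 1, which upper-bounds the treewidth. Any graph with an edge has treewidth ≥ 1, and G has the edge 1–4. Combining the bounds, tw(G) = 1.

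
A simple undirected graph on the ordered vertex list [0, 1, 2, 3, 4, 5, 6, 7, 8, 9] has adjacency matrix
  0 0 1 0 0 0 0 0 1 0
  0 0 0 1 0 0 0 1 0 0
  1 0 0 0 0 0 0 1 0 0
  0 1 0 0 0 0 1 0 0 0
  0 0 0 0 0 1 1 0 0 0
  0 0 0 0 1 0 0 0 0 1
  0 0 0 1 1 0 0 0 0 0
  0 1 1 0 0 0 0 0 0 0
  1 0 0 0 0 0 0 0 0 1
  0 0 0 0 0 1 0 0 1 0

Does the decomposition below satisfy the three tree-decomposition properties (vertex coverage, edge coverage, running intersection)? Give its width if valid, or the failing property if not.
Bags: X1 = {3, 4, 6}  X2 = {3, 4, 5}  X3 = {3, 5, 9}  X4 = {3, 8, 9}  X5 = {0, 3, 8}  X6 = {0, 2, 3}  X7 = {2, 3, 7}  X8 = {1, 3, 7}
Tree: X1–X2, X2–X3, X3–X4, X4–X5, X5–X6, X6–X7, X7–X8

Yes; width 2.

Vertex coverage: the bags together contain {0, 1, 2, 3, 4, 5, 6, 7, 8, 9}, the full vertex set. Edge coverage: each edge of G has both endpoints in at least one bag. Running intersection: for every vertex, the bags containing it form a connected subtree. All three properties hold, so this is a valid tree decomposition of width max|bag| − 1 = 2, and hence tw(G) ≤ 2.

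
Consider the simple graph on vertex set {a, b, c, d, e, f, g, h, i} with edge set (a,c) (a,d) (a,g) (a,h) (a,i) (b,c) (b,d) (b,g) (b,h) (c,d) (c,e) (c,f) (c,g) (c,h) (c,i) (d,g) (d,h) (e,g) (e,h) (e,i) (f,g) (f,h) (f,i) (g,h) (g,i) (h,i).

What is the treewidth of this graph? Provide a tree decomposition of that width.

Each bag holds 5 vertices, so the decomposition has width 4, which upper-bounds the treewidth. For the lower bound, the 5 vertices {a, c, d, g, h} are pairwise adjacent, and any tree decomposition puts a clique entirely inside one bag — forcing width ≥ 4. Therefore the treewidth is 4.

Treewidth 4.
Bags: B1 = {a, c, d, g, h}  B2 = {a, c, g, h, i}  B3 = {c, e, g, h, i}  B4 = {b, c, d, g, h}  B5 = {c, f, g, h, i}
Tree: B1–B2, B2–B3, B1–B4, B3–B5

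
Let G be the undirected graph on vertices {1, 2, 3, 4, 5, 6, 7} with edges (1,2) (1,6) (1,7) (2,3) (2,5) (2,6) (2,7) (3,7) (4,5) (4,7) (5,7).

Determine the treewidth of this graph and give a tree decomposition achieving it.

Treewidth 2.
Bags: B1 = {1, 2, 7}  B2 = {2, 5, 7}  B3 = {2, 3, 7}  B4 = {4, 5, 7}  B5 = {1, 2, 6}
Tree: B1–B2, B1–B3, B2–B4, B1–B5

Each bag holds 3 vertices, so the decomposition has width 2, which upper-bounds the treewidth. Conversely, {1, 2, 6} is a clique of size 3, and the vertices of any clique must share a bag in every tree decomposition; so some bag has ≥ 3 vertices and tw(G) ≥ 2. Therefore the treewidth is 2.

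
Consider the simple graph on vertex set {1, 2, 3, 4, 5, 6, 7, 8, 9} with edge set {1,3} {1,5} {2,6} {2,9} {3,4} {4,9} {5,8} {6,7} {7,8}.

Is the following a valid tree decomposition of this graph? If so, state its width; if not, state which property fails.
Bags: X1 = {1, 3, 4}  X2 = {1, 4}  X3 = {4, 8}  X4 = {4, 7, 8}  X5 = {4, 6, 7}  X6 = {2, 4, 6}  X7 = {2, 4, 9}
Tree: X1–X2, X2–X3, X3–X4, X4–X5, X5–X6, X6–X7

A tree decomposition must satisfy three properties: every vertex lies in some bag; for every edge, both endpoints lie together in some bag; and for every vertex, the bags containing it form a connected subtree. Here vertex 5 appears in no bag, so the decomposition is invalid.

No — vertex 5 appears in no bag.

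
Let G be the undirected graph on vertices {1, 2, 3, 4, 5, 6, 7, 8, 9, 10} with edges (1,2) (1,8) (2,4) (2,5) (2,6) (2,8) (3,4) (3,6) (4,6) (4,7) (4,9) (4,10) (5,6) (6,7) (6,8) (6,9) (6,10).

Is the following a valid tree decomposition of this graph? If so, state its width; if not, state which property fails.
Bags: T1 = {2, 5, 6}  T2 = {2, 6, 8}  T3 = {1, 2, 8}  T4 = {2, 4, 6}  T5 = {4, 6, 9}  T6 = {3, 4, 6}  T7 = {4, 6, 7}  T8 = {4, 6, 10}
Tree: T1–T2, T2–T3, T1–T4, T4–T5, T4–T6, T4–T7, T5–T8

Every vertex of G appears in some bag (union = {1, 2, 3, 4, 5, 6, 7, 8, 9, 10}); every edge is covered by a bag; and for each vertex v the set of bags containing v is connected in the bag tree. The decomposition is therefore valid. The largest bag has 3 vertices, so the width is 2.

Yes; width 2.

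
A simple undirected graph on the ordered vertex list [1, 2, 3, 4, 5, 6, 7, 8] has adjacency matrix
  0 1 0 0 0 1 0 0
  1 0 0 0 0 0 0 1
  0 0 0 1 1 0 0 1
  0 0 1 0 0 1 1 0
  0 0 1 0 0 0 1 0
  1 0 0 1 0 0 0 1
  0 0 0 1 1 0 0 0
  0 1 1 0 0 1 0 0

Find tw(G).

A width-2 tree decomposition is:
Bags: B1 = {1, 2, 6}  B2 = {2, 6, 8}  B3 = {4, 6, 8}  B4 = {3, 4, 8}  B5 = {3, 4, 7}  B6 = {3, 5, 7}
Tree: B1–B2, B2–B3, B3–B4, B4–B5, B5–B6
Each bag holds 3 vertices, so the decomposition has width 2, which upper-bounds the treewidth. For the lower bound, G contains the cycle 1–2–8–6–1, so G is not a forest; only forests have treewidth ≤ 1, hence tw(G) ≥ 2. Combining the bounds, tw(G) = 2.

2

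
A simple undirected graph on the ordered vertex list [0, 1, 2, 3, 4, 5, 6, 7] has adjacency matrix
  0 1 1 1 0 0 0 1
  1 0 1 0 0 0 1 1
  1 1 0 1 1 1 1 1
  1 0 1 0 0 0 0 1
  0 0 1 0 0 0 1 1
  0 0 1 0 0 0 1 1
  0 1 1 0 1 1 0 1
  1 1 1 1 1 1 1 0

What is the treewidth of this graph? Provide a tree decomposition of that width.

Treewidth 3.
One such decomposition:
Bags: B1 = {0, 1, 2, 7}  B2 = {1, 2, 6, 7}  B3 = {0, 2, 3, 7}  B4 = {2, 4, 6, 7}  B5 = {2, 5, 6, 7}
Tree: B1–B2, B1–B3, B2–B4, B4–B5

Each bag holds 4 vertices, so the decomposition has width 3, which upper-bounds the treewidth. For the lower bound, the 4 vertices {0, 1, 2, 7} are pairwise adjacent, and any tree decomposition puts a clique entirely inside one bag — forcing width ≥ 3. Hence tw(G) = 3 exactly.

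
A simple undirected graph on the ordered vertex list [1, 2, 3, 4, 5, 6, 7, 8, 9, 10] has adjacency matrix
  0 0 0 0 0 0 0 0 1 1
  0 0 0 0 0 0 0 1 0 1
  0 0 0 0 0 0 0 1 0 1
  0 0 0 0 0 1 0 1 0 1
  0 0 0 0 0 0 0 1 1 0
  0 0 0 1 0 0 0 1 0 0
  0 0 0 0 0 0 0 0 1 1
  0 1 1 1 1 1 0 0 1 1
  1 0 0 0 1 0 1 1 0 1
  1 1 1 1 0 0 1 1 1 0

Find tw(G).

2

A width-2 tree decomposition is:
Bags: B1 = {3, 8, 10}  B2 = {4, 8, 10}  B3 = {8, 9, 10}  B4 = {4, 6, 8}  B5 = {1, 9, 10}  B6 = {7, 9, 10}  B7 = {5, 8, 9}  B8 = {2, 8, 10}
Tree: B1–B2, B2–B3, B2–B4, B3–B5, B5–B6, B3–B7, B2–B8
Every bag has size at most 3, so the width is 3 − 1 = 2 and tw(G) ≤ 2. For the lower bound, the 3 vertices {8, 9, 10} are pairwise adjacent, and any tree decomposition puts a clique entirely inside one bag — forcing width ≥ 2. The upper and lower bounds meet at 2, so that is the treewidth.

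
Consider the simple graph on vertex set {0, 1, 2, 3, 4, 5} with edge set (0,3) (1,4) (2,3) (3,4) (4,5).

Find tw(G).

1

A width-1 tree decomposition is:
Bags: B1 = {3, 4}  B2 = {4, 5}  B3 = {0, 3}  B4 = {1, 4}  B5 = {2, 3}
Tree: B1–B2, B1–B3, B1–B4, B3–B5
Every bag has size at most 2, so the width is 2 − 1 = 1 and tw(G) ≤ 1. Any graph with an edge has treewidth ≥ 1, and G has the edge 4–3. Hence tw(G) = 1 exactly.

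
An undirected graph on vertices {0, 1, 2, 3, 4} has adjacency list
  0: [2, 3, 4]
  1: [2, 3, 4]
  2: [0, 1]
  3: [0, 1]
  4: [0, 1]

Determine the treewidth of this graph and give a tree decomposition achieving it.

Each bag holds 3 vertices, so the decomposition has width 2, which upper-bounds the treewidth. Since 0–4–1–3–0 is a cycle in G, G is not acyclic. Forests are exactly the graphs of treewidth ≤ 1, so tw(G) ≥ 2. Therefore the treewidth is 2.

Treewidth 2.
One optimal decomposition is:
Bags: B1 = {0, 1, 4}  B2 = {0, 1, 3}  B3 = {0, 1, 2}
Tree: B1–B2, B2–B3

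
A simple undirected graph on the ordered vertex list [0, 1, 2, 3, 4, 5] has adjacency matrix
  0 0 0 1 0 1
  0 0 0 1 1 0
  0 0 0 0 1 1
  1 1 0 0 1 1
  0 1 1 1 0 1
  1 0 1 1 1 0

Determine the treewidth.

A width-2 tree decomposition is:
Bags: B1 = {2, 4, 5}  B2 = {3, 4, 5}  B3 = {0, 3, 5}  B4 = {1, 3, 4}
Tree: B1–B2, B2–B3, B2–B4
Every bag has size at most 3, so the width is 3 − 1 = 2 and tw(G) ≤ 2. For the lower bound, the 3 vertices {2, 4, 5} are pairwise adjacent, and any tree decomposition puts a clique entirely inside one bag — forcing width ≥ 2. Combining the bounds, tw(G) = 2.

2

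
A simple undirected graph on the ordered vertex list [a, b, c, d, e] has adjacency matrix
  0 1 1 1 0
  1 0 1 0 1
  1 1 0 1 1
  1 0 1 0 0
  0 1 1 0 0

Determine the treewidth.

2

A width-2 tree decomposition is:
Bags: B1 = {a, b, c}  B2 = {b, c, e}  B3 = {a, c, d}
Tree: B1–B2, B1–B3
The largest bag has 3 vertices, giving width 2; this decomposition certifies tw(G) ≤ 2. Conversely, {b, c, e} is a clique of size 3, and the vertices of any clique must share a bag in every tree decomposition; so some bag has ≥ 3 vertices and tw(G) ≥ 2. Combining the bounds, tw(G) = 2.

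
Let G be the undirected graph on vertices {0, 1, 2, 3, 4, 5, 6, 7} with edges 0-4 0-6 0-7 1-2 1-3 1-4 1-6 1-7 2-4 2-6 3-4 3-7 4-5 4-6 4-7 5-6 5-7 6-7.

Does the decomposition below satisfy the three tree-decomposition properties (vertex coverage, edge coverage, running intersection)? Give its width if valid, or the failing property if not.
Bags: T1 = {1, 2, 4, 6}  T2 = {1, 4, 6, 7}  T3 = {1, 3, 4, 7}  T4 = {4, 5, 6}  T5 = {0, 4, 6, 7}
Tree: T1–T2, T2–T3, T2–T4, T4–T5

A tree decomposition must satisfy three properties: every vertex lies in some bag; for every edge, both endpoints lie together in some bag; and for every vertex, the bags containing it form a connected subtree. Here edge (7,5) lies in no bag, so the decomposition is invalid.

No — edge (7,5) lies in no bag.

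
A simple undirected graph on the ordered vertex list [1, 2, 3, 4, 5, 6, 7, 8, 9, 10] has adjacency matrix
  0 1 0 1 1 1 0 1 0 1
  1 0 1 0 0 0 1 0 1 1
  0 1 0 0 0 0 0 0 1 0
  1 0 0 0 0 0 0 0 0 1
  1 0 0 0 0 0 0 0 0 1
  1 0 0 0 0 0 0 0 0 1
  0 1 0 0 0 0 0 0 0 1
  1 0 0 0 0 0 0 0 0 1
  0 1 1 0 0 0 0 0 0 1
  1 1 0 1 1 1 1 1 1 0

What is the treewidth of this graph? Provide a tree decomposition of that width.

Each bag holds 3 vertices, so the decomposition has width 2, which upper-bounds the treewidth. On the other hand G contains the 3-clique {1, 2, 10}. A clique must lie in a single bag of any decomposition, so no decomposition can have width below 2. Hence tw(G) = 2 exactly.

Treewidth 2.
One such decomposition:
Bags: B1 = {1, 2, 10}  B2 = {1, 8, 10}  B3 = {2, 9, 10}  B4 = {1, 5, 10}  B5 = {1, 4, 10}  B6 = {1, 6, 10}  B7 = {2, 3, 9}  B8 = {2, 7, 10}
Tree: B1–B2, B1–B3, B1–B4, B4–B5, B4–B6, B3–B7, B1–B8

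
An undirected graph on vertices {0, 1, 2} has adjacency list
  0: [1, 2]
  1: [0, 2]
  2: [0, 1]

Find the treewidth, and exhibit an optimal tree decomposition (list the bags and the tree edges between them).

With just one bag of size 3, the width is 3 − 1 = 2, so tw(G) ≤ 2. On the other hand G contains the 3-clique {0, 1, 2}. A clique must lie in a single bag of any decomposition, so no decomposition can have width below 2. Hence tw(G) = 2 exactly.

Treewidth 2.
Bags: B1 = {0, 1, 2}
Tree: (single bag)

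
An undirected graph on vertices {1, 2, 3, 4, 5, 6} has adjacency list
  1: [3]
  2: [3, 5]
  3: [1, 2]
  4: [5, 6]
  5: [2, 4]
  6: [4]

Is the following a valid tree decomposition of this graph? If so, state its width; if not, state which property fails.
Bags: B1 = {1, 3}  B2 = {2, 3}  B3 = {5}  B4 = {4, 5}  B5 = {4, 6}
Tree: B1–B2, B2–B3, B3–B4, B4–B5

No — edge (2,5) lies in no bag.

A tree decomposition must satisfy three properties: every vertex lies in some bag; for every edge, both endpoints lie together in some bag; and for every vertex, the bags containing it form a connected subtree. Here edge (2,5) lies in no bag, so the decomposition is invalid.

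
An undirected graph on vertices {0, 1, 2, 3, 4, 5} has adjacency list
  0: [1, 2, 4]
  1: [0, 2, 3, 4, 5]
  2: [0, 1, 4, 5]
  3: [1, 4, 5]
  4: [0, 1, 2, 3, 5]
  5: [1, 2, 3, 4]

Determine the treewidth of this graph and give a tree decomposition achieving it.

Each bag holds 4 vertices, so the decomposition has width 3, which upper-bounds the treewidth. For the lower bound, the 4 vertices {0, 1, 2, 4} are pairwise adjacent, and any tree decomposition puts a clique entirely inside one bag — forcing width ≥ 3. Combining the bounds, tw(G) = 3.

Treewidth 3.
Bags: B1 = {1, 2, 4, 5}  B2 = {0, 1, 2, 4}  B3 = {1, 3, 4, 5}
Tree: B1–B2, B1–B3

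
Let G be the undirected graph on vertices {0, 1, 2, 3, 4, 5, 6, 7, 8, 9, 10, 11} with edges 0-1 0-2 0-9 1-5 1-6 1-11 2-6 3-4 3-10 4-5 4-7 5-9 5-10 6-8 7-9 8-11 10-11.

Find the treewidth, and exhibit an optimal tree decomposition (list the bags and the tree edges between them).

Treewidth 3.
One optimal decomposition is:
Bags: B1 = {3, 4, 7, 9}  B2 = {3, 4, 5, 9}  B3 = {3, 5, 9, 10}  B4 = {0, 5, 9, 10}  B5 = {0, 1, 5, 10}  B6 = {0, 1, 10, 11}  B7 = {0, 1, 2, 11}  B8 = {1, 2, 6, 11}  B9 = {2, 6, 8, 11}
Tree: B1–B2, B2–B3, B3–B4, B4–B5, B5–B6, B6–B7, B7–B8, B8–B9

Every bag has size at most 4, so the width is 4 − 1 = 3 and tw(G) ≤ 3. For the lower bound: the 4 vertex sets {3,4,7}, {9}, {5}, {0,1,10,11} are disjoint, each induces a connected subgraph, and every pair is joined by at least one edge of G. Contracting each set to a single vertex therefore yields K_{4} as a minor, and since treewidth is minor-monotone, tw(G) ≥ tw(K_{4}) = 3. Combining the bounds, tw(G) = 3.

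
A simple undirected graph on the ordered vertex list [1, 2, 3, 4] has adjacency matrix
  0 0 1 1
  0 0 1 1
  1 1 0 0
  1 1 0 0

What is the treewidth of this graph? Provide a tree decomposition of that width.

Every bag has size at most 3, so the width is 3 − 1 = 2 and tw(G) ≤ 2. The edges 4–1–3–2–4 form a cycle, so G is not a tree and its treewidth is at least 2. Therefore the treewidth is 2.

Treewidth 2.
One such decomposition:
Bags: B1 = {1, 3, 4}  B2 = {2, 3, 4}
Tree: B1–B2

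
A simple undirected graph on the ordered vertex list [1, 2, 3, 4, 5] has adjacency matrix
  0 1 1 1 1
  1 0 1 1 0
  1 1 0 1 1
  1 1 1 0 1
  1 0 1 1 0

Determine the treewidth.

A width-3 tree decomposition is:
Bags: B1 = {1, 3, 4, 5}  B2 = {1, 2, 3, 4}
Tree: B1–B2
Every bag has size at most 4, so the width is 4 − 1 = 3 and tw(G) ≤ 3. On the other hand G contains the 4-clique {1, 2, 3, 4}. A clique must lie in a single bag of any decomposition, so no decomposition can have width below 3. Combining the bounds, tw(G) = 3.

3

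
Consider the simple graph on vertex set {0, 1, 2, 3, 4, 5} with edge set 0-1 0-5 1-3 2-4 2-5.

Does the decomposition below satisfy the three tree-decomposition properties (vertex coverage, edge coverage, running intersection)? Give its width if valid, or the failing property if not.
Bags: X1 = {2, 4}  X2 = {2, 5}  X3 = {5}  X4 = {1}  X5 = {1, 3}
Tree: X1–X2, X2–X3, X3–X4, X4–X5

A tree decomposition must satisfy three properties: every vertex lies in some bag; for every edge, both endpoints lie together in some bag; and for every vertex, the bags containing it form a connected subtree. Here vertex 0 appears in no bag, so the decomposition is invalid.

No — vertex 0 appears in no bag.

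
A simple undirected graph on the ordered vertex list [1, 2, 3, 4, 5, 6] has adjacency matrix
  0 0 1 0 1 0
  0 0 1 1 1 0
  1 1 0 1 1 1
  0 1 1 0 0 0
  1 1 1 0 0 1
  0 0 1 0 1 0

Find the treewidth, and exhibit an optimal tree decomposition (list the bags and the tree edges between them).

Each bag holds 3 vertices, so the decomposition has width 2, which upper-bounds the treewidth. Conversely, {2, 3, 4} is a clique of size 3, and the vertices of any clique must share a bag in every tree decomposition; so some bag has ≥ 3 vertices and tw(G) ≥ 2. The upper and lower bounds meet at 2, so that is the treewidth.

Treewidth 2.
One such decomposition:
Bags: B1 = {2, 3, 5}  B2 = {2, 3, 4}  B3 = {1, 3, 5}  B4 = {3, 5, 6}
Tree: B1–B2, B1–B3, B3–B4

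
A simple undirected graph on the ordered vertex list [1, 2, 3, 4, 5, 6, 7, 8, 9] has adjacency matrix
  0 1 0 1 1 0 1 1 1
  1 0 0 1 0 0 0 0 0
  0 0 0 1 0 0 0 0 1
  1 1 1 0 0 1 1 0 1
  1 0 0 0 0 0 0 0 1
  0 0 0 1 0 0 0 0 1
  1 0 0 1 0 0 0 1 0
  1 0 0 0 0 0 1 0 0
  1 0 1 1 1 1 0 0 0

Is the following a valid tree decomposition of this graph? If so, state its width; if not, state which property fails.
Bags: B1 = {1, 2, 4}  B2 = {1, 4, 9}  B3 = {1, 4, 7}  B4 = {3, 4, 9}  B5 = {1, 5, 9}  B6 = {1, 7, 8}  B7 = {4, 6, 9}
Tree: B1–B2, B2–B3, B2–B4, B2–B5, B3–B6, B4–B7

Yes; width 2.

Every vertex of G appears in some bag (union = {1, 2, 3, 4, 5, 6, 7, 8, 9}); every edge is covered by a bag; and for each vertex v the set of bags containing v is connected in the bag tree. The decomposition is therefore valid. The largest bag has 3 vertices, so the width is 2.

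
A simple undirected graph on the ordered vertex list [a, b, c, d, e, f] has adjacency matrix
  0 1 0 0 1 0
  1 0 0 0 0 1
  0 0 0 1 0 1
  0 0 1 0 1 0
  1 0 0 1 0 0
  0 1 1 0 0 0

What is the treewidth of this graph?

2

A width-2 tree decomposition is:
Bags: B1 = {c, d, f}  B2 = {d, e, f}  B3 = {a, e, f}  B4 = {a, b, f}
Tree: B1–B2, B2–B3, B3–B4
Each bag holds 3 vertices, so the decomposition has width 2, which upper-bounds the treewidth. The edges f–c–d–e–a–b–f form a cycle, so G is not a tree and its treewidth is at least 2. Combining the bounds, tw(G) = 2.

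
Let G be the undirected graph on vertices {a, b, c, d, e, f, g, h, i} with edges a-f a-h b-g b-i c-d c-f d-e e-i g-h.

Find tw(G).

2

A width-2 tree decomposition is:
Bags: B1 = {c, d, f}  B2 = {d, e, f}  B3 = {e, f, i}  B4 = {b, f, i}  B5 = {b, f, g}  B6 = {f, g, h}  B7 = {a, f, h}
Tree: B1–B2, B2–B3, B3–B4, B4–B5, B5–B6, B6–B7
The largest bag has 3 vertices, giving width 2; this decomposition certifies tw(G) ≤ 2. Since f–c–d–e–i–b–g–h–a–f is a cycle in G, G is not acyclic. Forests are exactly the graphs of treewidth ≤ 1, so tw(G) ≥ 2. Combining the bounds, tw(G) = 2.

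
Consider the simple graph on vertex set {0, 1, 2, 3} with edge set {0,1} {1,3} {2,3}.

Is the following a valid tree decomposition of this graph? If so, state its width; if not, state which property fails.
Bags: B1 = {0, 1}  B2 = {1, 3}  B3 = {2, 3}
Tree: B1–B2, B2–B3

Yes; width 1.

Every vertex of G appears in some bag (union = {0, 1, 2, 3}); every edge is covered by a bag; and for each vertex v the set of bags containing v is connected in the bag tree. The decomposition is therefore valid. The largest bag has 2 vertices, so the width is 1.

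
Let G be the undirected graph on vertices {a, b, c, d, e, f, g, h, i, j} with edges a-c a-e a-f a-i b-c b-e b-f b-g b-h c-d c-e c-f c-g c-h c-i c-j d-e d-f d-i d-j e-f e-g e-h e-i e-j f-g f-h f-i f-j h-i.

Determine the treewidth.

A width-4 tree decomposition is:
Bags: B1 = {c, e, f, h, i}  B2 = {a, c, e, f, i}  B3 = {b, c, e, f, h}  B4 = {b, c, e, f, g}  B5 = {c, d, e, f, i}  B6 = {c, d, e, f, j}
Tree: B1–B2, B1–B3, B3–B4, B2–B5, B5–B6
The largest bag has 5 vertices, giving width 4; this decomposition certifies tw(G) ≤ 4. On the other hand G contains the 5-clique {b, c, e, f, g}. A clique must lie in a single bag of any decomposition, so no decomposition can have width below 4. Hence tw(G) = 4 exactly.

4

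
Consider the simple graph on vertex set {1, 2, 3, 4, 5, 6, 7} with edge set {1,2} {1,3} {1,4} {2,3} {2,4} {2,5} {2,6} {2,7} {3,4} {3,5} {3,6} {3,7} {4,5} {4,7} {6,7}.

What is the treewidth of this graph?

A width-3 tree decomposition is:
Bags: B1 = {1, 2, 3, 4}  B2 = {2, 3, 4, 7}  B3 = {2, 3, 6, 7}  B4 = {2, 3, 4, 5}
Tree: B1–B2, B2–B3, B1–B4
The largest bag has 4 vertices, giving width 3; this decomposition certifies tw(G) ≤ 3. On the other hand G contains the 4-clique {1, 2, 3, 4}. A clique must lie in a single bag of any decomposition, so no decomposition can have width below 3. The upper and lower bounds meet at 3, so that is the treewidth.

3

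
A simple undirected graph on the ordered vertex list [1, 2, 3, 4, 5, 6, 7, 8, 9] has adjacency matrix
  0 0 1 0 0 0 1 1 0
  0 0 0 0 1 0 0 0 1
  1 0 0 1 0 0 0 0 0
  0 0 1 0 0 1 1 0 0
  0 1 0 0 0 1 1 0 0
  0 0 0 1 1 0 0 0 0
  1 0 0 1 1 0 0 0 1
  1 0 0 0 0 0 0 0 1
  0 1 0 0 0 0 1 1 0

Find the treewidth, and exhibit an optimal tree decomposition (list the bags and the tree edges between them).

Treewidth 3.
Bags: B1 = {1, 3, 8, 9}  B2 = {1, 3, 7, 9}  B3 = {3, 4, 7, 9}  B4 = {2, 4, 7, 9}  B5 = {2, 4, 5, 7}  B6 = {2, 4, 5, 6}
Tree: B1–B2, B2–B3, B3–B4, B4–B5, B5–B6

Every bag has size at most 4, so the width is 4 − 1 = 3 and tw(G) ≤ 3. For the lower bound: the 4 vertex sets {1,3,8}, {9}, {7}, {2,4,5,6} are disjoint, each induces a connected subgraph, and every pair is joined by at least one edge of G. Contracting each set to a single vertex therefore yields K_{4} as a minor, and since treewidth is minor-monotone, tw(G) ≥ tw(K_{4}) = 3. Therefore the treewidth is 3.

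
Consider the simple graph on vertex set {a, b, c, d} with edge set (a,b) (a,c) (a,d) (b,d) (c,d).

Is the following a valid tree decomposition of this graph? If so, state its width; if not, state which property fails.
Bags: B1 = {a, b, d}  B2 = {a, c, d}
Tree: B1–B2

Yes; width 2.

Every vertex of G appears in some bag (union = {a, b, c, d}); every edge is covered by a bag; and for each vertex v the set of bags containing v is connected in the bag tree. The decomposition is therefore valid. The largest bag has 3 vertices, so the width is 2.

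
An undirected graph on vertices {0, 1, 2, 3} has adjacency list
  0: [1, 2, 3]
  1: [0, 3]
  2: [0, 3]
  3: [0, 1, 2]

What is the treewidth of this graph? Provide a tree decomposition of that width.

The largest bag has 3 vertices, giving width 2; this decomposition certifies tw(G) ≤ 2. Conversely, {0, 1, 3} is a clique of size 3, and the vertices of any clique must share a bag in every tree decomposition; so some bag has ≥ 3 vertices and tw(G) ≥ 2. Combining the bounds, tw(G) = 2.

Treewidth 2.
One such decomposition:
Bags: B1 = {0, 1, 3}  B2 = {0, 2, 3}
Tree: B1–B2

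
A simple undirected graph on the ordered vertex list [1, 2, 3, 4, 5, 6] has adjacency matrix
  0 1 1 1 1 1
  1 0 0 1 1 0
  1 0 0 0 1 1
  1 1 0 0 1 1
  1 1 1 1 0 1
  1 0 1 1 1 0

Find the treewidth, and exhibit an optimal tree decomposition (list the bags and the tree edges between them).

Every bag has size at most 4, so the width is 4 − 1 = 3 and tw(G) ≤ 3. On the other hand G contains the 4-clique {1, 3, 5, 6}. A clique must lie in a single bag of any decomposition, so no decomposition can have width below 3. The upper and lower bounds meet at 3, so that is the treewidth.

Treewidth 3.
One such decomposition:
Bags: B1 = {1, 4, 5, 6}  B2 = {1, 3, 5, 6}  B3 = {1, 2, 4, 5}
Tree: B1–B2, B1–B3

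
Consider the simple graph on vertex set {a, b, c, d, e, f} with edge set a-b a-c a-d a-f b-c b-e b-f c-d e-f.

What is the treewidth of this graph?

A width-2 tree decomposition is:
Bags: B1 = {a, b, f}  B2 = {a, b, c}  B3 = {b, e, f}  B4 = {a, c, d}
Tree: B1–B2, B1–B3, B2–B4
Every bag has size at most 3, so the width is 3 − 1 = 2 and tw(G) ≤ 2. Conversely, {b, e, f} is a clique of size 3, and the vertices of any clique must share a bag in every tree decomposition; so some bag has ≥ 3 vertices and tw(G) ≥ 2. Combining the bounds, tw(G) = 2.

2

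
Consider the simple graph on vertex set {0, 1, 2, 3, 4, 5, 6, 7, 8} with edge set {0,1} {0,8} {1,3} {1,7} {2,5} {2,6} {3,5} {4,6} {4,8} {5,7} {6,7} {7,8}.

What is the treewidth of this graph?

A width-3 tree decomposition is:
Bags: B1 = {1, 2, 3, 5}  B2 = {1, 2, 5, 7}  B3 = {1, 2, 6, 7}  B4 = {0, 1, 6, 7}  B5 = {0, 6, 7, 8}  B6 = {0, 4, 6, 8}
Tree: B1–B2, B2–B3, B3–B4, B4–B5, B5–B6
Every bag has size at most 4, so the width is 4 − 1 = 3 and tw(G) ≤ 3. For the lower bound: the 4 vertex sets {2,3,5}, {1}, {7}, {0,4,6,8} are disjoint, each induces a connected subgraph, and every pair is joined by at least one edge of G. Contracting each set to a single vertex therefore yields K_{4} as a minor, and since treewidth is minor-monotone, tw(G) ≥ tw(K_{4}) = 3. Therefore the treewidth is 3.

3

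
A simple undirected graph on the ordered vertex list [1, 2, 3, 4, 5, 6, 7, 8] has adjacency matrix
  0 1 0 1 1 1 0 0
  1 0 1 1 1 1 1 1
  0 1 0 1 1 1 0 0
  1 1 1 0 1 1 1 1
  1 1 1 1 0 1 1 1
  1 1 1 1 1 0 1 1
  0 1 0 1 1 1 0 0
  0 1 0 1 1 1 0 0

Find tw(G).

4

A width-4 tree decomposition is:
Bags: B1 = {1, 2, 4, 5, 6}  B2 = {2, 4, 5, 6, 8}  B3 = {2, 4, 5, 6, 7}  B4 = {2, 3, 4, 5, 6}
Tree: B1–B2, B1–B3, B1–B4
The largest bag has 5 vertices, giving width 4; this decomposition certifies tw(G) ≤ 4. For the lower bound, the 5 vertices {2, 4, 5, 6, 8} are pairwise adjacent, and any tree decomposition puts a clique entirely inside one bag — forcing width ≥ 4. Therefore the treewidth is 4.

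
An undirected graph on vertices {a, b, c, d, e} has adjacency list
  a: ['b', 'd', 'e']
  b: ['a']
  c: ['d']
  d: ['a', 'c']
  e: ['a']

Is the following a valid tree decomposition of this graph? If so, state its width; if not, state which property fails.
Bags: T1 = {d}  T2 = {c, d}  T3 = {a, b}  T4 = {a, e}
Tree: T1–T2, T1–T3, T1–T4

No — edge (a,d) lies in no bag.

A tree decomposition must satisfy three properties: every vertex lies in some bag; for every edge, both endpoints lie together in some bag; and for every vertex, the bags containing it form a connected subtree. Here edge (a,d) lies in no bag, so the decomposition is invalid.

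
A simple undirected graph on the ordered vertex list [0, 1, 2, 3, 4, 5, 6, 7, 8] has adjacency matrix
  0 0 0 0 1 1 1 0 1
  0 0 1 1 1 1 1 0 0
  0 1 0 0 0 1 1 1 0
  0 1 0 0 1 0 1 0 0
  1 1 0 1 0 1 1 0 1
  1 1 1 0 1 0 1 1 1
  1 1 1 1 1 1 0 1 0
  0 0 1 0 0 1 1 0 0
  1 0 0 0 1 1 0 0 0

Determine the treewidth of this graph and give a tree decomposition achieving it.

Each bag holds 4 vertices, so the decomposition has width 3, which upper-bounds the treewidth. For the lower bound, the 4 vertices {1, 3, 4, 6} are pairwise adjacent, and any tree decomposition puts a clique entirely inside one bag — forcing width ≥ 3. The upper and lower bounds meet at 3, so that is the treewidth.

Treewidth 3.
Bags: B1 = {1, 2, 5, 6}  B2 = {1, 4, 5, 6}  B3 = {1, 3, 4, 6}  B4 = {0, 4, 5, 6}  B5 = {0, 4, 5, 8}  B6 = {2, 5, 6, 7}
Tree: B1–B2, B2–B3, B2–B4, B4–B5, B1–B6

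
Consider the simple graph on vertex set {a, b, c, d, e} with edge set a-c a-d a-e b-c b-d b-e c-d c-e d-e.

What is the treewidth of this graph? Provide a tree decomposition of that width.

Every bag has size at most 4, so the width is 4 − 1 = 3 and tw(G) ≤ 3. On the other hand G contains the 4-clique {a, c, d, e}. A clique must lie in a single bag of any decomposition, so no decomposition can have width below 3. Hence tw(G) = 3 exactly.

Treewidth 3.
One such decomposition:
Bags: B1 = {b, c, d, e}  B2 = {a, c, d, e}
Tree: B1–B2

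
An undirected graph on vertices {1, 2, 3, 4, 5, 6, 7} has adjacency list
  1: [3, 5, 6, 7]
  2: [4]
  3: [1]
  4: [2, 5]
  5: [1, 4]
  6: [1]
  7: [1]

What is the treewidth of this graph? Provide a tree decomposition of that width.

Every bag has size at most 2, so the width is 2 − 1 = 1 and tw(G) ≤ 1. G has an edge, so its treewidth is at least 1. Hence tw(G) = 1 exactly.

Treewidth 1.
Bags: B1 = {4, 5}  B2 = {1, 5}  B3 = {1, 7}  B4 = {1, 3}  B5 = {1, 6}  B6 = {2, 4}
Tree: B1–B2, B2–B3, B2–B4, B2–B5, B1–B6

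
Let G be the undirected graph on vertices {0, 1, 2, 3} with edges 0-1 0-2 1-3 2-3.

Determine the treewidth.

A width-2 tree decomposition is:
Bags: B1 = {0, 2, 3}  B2 = {0, 1, 3}
Tree: B1–B2
The largest bag has 3 vertices, giving width 2; this decomposition certifies tw(G) ≤ 2. The edges 0–2–3–1–0 form a cycle, so G is not a tree and its treewidth is at least 2. Therefore the treewidth is 2.

2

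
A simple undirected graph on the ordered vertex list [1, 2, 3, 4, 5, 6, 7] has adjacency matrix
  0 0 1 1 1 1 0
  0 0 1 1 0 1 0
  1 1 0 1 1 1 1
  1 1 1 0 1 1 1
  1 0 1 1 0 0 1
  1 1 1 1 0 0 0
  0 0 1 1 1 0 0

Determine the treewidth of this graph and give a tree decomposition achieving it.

Treewidth 3.
Bags: B1 = {1, 3, 4, 5}  B2 = {3, 4, 5, 7}  B3 = {1, 3, 4, 6}  B4 = {2, 3, 4, 6}
Tree: B1–B2, B1–B3, B3–B4

Every bag has size at most 4, so the width is 4 − 1 = 3 and tw(G) ≤ 3. For the lower bound, the 4 vertices {1, 3, 4, 5} are pairwise adjacent, and any tree decomposition puts a clique entirely inside one bag — forcing width ≥ 3. Hence tw(G) = 3 exactly.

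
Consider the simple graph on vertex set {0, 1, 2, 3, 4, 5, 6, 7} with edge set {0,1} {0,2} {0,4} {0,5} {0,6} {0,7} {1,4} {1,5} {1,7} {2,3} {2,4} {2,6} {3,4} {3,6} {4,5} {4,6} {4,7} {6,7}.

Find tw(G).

3

A width-3 tree decomposition is:
Bags: B1 = {2, 3, 4, 6}  B2 = {0, 2, 4, 6}  B3 = {0, 4, 6, 7}  B4 = {0, 1, 4, 7}  B5 = {0, 1, 4, 5}
Tree: B1–B2, B2–B3, B3–B4, B4–B5
Each bag holds 4 vertices, so the decomposition has width 3, which upper-bounds the treewidth. Conversely, {0, 1, 4, 5} is a clique of size 4, and the vertices of any clique must share a bag in every tree decomposition; so some bag has ≥ 4 vertices and tw(G) ≥ 3. Therefore the treewidth is 3.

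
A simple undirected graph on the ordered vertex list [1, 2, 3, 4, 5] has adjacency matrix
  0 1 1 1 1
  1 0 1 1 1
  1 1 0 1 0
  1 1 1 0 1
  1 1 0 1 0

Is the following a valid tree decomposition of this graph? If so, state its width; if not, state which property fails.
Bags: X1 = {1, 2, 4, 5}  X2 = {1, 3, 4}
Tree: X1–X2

A tree decomposition must satisfy three properties: every vertex lies in some bag; for every edge, both endpoints lie together in some bag; and for every vertex, the bags containing it form a connected subtree. Here edge (2,3) lies in no bag, so the decomposition is invalid.

No — edge (2,3) lies in no bag.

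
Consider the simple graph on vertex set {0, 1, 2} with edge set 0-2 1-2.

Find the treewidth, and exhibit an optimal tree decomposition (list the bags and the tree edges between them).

The largest bag has 2 vertices, giving width 1; this decomposition certifies tw(G) ≤ 1. Any graph with an edge has treewidth ≥ 1, and G has the edge 2–0. Combining the bounds, tw(G) = 1.

Treewidth 1.
One such decomposition:
Bags: B1 = {0, 2}  B2 = {1, 2}
Tree: B1–B2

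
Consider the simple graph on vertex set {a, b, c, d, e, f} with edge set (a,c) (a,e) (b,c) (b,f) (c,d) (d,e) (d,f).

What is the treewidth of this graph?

2

A width-2 tree decomposition is:
Bags: B1 = {b, c, f}  B2 = {c, d, f}  B3 = {a, c, d}  B4 = {a, d, e}
Tree: B1–B2, B2–B3, B3–B4
The largest bag has 3 vertices, giving width 2; this decomposition certifies tw(G) ≤ 2. For the lower bound, G contains the cycle b–f–d–c–b, so G is not a forest; only forests have treewidth ≤ 1, hence tw(G) ≥ 2. The upper and lower bounds meet at 2, so that is the treewidth.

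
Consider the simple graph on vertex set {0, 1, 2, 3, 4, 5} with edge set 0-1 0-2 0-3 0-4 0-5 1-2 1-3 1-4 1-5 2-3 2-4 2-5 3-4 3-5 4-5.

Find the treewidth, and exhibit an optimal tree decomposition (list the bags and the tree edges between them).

Treewidth 5.
Bags: B1 = {0, 1, 2, 3, 4, 5}
Tree: (single bag)

With just one bag of size 6, the width is 6 − 1 = 5, so tw(G) ≤ 5. Conversely, {0, 1, 2, 3, 4, 5} is a clique of size 6, and the vertices of any clique must share a bag in every tree decomposition; so some bag has ≥ 6 vertices and tw(G) ≥ 5. Hence tw(G) = 5 exactly.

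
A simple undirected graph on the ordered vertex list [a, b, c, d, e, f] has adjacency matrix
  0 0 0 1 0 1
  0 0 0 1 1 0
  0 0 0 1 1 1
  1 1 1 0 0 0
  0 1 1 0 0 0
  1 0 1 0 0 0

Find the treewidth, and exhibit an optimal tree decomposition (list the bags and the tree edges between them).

Each bag holds 3 vertices, so the decomposition has width 2, which upper-bounds the treewidth. The edges e–b–d–c–e form a cycle, so G is not a tree and its treewidth is at least 2. Hence tw(G) = 2 exactly.

Treewidth 2.
One such decomposition:
Bags: B1 = {b, c, e}  B2 = {b, c, d}  B3 = {c, d, f}  B4 = {a, d, f}
Tree: B1–B2, B2–B3, B3–B4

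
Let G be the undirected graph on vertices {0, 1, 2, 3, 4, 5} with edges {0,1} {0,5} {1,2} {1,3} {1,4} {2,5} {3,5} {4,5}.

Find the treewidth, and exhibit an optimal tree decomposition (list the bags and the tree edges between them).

Treewidth 2.
One such decomposition:
Bags: B1 = {1, 3, 5}  B2 = {0, 1, 5}  B3 = {1, 2, 5}  B4 = {1, 4, 5}
Tree: B1–B2, B2–B3, B3–B4

The largest bag has 3 vertices, giving width 2; this decomposition certifies tw(G) ≤ 2. Since 5–3–1–0–5 is a cycle in G, G is not acyclic. Forests are exactly the graphs of treewidth ≤ 1, so tw(G) ≥ 2. The upper and lower bounds meet at 2, so that is the treewidth.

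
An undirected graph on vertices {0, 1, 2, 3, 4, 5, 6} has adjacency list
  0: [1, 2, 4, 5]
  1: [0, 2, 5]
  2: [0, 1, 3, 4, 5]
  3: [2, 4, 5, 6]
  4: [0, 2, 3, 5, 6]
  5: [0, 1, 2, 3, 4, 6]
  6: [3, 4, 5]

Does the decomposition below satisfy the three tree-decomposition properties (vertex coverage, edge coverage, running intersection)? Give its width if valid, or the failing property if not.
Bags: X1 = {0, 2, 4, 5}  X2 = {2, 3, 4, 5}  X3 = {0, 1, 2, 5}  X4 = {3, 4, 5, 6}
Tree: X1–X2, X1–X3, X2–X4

Checking the three conditions: (i) the bags cover all of {0, 1, 2, 3, 4, 5, 6}; (ii) for each edge, some bag contains both endpoints; (iii) the bags containing any fixed vertex form a subtree. All hold, so the decomposition is valid with width 4 − 1 = 3.

Yes; width 3.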